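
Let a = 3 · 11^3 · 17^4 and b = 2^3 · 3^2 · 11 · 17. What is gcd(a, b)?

561

min exponent per shared prime: 3 · 11 · 17 = 561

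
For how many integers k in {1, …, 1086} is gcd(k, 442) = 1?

471

Prime factors of 442: 2, 13, 17. Count integers ≤ 1086 divisible by none of them.
By inclusion–exclusion: 1086 − ⌊1086/2⌋ − ⌊1086/13⌋ − ⌊1086/17⌋ + ⌊1086/26⌋ + ⌊1086/34⌋ + ⌊1086/221⌋ − ⌊1086/442⌋ = 471.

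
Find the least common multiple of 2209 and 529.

gcd first: 2209 = 4·529 + 93; 529 = 5·93 + 64; 93 = 1·64 + 29; 64 = 2·29 + 6; 29 = 4·6 + 5; 6 = 1·5 + 1; 5 = 5·1 + 0 → gcd = 1
lcm = 2209·529/gcd = 1168561/1 = 1168561

1168561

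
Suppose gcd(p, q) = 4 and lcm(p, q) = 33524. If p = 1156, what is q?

116

Using pq = gcd(p,q)·lcm(p,q) = 4·33524 = 134096, we get q = 134096/1156 = 116.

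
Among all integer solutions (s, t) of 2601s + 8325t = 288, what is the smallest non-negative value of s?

Euclid: 8325 = 3·2601 + 522; 2601 = 4·522 + 513; 522 = 1·513 + 9; 513 = 57·9 + 0 → gcd = 9; 288 = 9·32.
Back-substitution yields 2601·(-16) + 8325·(5) = 9, so one solution is s = -16·32 = -512, t = 5·32 = 160.
Solutions in s differ by 8325/9 = 925; the one in [0, 925) is -512 mod 925 = 413.

413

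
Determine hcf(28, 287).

Euclid: 287 = 10·28 + 7; 28 = 4·7 + 0. Last nonzero remainder: 7.

7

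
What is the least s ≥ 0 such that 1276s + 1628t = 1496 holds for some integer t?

Euclid: 1628 = 1·1276 + 352; 1276 = 3·352 + 220; 352 = 1·220 + 132; 220 = 1·132 + 88; 132 = 1·88 + 44; 88 = 2·44 + 0 → gcd = 44; 1496 = 44·34.
Back-substitution yields 1276·(-14) + 1628·(11) = 44, so one solution is s = -14·34 = -476, t = 11·34 = 374.
Solutions in s differ by 1628/44 = 37; the one in [0, 37) is -476 mod 37 = 5.

5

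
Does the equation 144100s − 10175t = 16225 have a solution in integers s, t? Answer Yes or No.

Yes

gcd(144100, 10175): 144100 = 14·10175 + 1650; 10175 = 6·1650 + 275; 1650 = 6·275 + 0 → 275
275 divides 16225, so a solution exists.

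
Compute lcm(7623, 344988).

41743548

gcd first: 344988 = 45·7623 + 1953; 7623 = 3·1953 + 1764; 1953 = 1·1764 + 189; 1764 = 9·189 + 63; 189 = 3·63 + 0 → gcd = 63
lcm = 7623·344988/gcd = 2629843524/63 = 41743548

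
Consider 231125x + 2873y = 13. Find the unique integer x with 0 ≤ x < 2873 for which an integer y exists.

1261

Euclid: 231125 = 80·2873 + 1285; 2873 = 2·1285 + 303; 1285 = 4·303 + 73; 303 = 4·73 + 11; 73 = 6·11 + 7; 11 = 1·7 + 4; 7 = 1·4 + 3; 4 = 1·3 + 1; 3 = 3·1 + 0 → gcd = 1; 13 = 1·13.
Back-substitution yields 231125·(-787) + 2873·(63312) = 1, so one solution is x = -787·13 = -10231, y = 63312·13 = 823056.
Solutions in x differ by 2873/1 = 2873; the one in [0, 2873) is -10231 mod 2873 = 1261.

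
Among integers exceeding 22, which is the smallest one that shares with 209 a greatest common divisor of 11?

209 = 11·19. Any a with gcd(a, 209) = 11 is a multiple of 11, say 11s, with s coprime to 19.
Need s > 22/11, so s ≥ 3. First s ≥ 3 with gcd(s, 19) = 1 is s = 3. Thus a = 11·3 = 33.

33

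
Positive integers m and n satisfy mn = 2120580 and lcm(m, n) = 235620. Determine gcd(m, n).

From gcd × lcm = mn: gcd = 2120580 / 235620 = 9.

9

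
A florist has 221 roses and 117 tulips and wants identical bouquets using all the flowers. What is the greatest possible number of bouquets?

Euclid: 221 = 1·117 + 104; 117 = 1·104 + 13; 104 = 8·13 + 0. Last nonzero remainder: 13.

13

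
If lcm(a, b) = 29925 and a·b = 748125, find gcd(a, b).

From gcd × lcm = ab: gcd = 748125 / 29925 = 25.

25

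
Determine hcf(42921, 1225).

1

Euclid: 42921 = 35·1225 + 46; 1225 = 26·46 + 29; 46 = 1·29 + 17; 29 = 1·17 + 12; 17 = 1·12 + 5; 12 = 2·5 + 2; 5 = 2·2 + 1; 2 = 2·1 + 0. Last nonzero remainder: 1.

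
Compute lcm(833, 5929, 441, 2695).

833 = 7² · 17; 5929 = 7² · 11²; 441 = 3² · 7²; 2695 = 5 · 7² · 11
lcm takes max exponent of each prime: 3² · 5 · 7² · 11² · 17 = 4535685

4535685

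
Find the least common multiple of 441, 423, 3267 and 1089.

7523901

lcm(441, 423) = 441·423/gcd = 186543/9 = 20727
lcm(20727, 3267) = 20727·3267/gcd = 67715109/9 = 7523901
lcm(7523901, 1089) = 7523901·1089/gcd = 8193528189/1089 = 7523901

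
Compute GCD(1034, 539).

1034 = 2 · 11 · 47
539 = 7² · 11
Common: 11 = 11

11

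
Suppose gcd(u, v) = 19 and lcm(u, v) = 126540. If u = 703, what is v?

u·v = gcd·lcm = 19·126540 = 2404260, so v = 2404260/703 = 3420.

3420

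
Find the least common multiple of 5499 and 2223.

104481

5499 = 3² · 13 · 47; 2223 = 3² · 13 · 19
max exponents: 3² · 13 · 19 · 47 = 104481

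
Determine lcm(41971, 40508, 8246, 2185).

41971 = 19 · 47²; 40508 = 2² · 13 · 19 · 41; 8246 = 2 · 7 · 19 · 31; 2185 = 5 · 19 · 23
lcm takes max exponent of each prime: 2² · 5 · 7 · 13 · 19 · 23 · 31 · 41 · 47² = 2233027602260

2233027602260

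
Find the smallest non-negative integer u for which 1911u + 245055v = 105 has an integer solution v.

32315

Euclid: 245055 = 128·1911 + 447; 1911 = 4·447 + 123; 447 = 3·123 + 78; 123 = 1·78 + 45; 78 = 1·45 + 33; 45 = 1·33 + 12; 33 = 2·12 + 9; 12 = 1·9 + 3; 9 = 3·3 + 0 → gcd = 3; 105 = 3·35.
Back-substitution yields 1911·(21928) + 245055·(-171) = 3, so one solution is u = 21928·35 = 767480, v = -171·35 = -5985.
Solutions in u differ by 245055/3 = 81685; the one in [0, 81685) is 767480 mod 81685 = 32315.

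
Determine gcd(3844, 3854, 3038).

3844 = 2² · 31²; 3854 = 2 · 41 · 47; 3038 = 2 · 7² · 31
gcd takes min exponent of each prime: 2 = 2

2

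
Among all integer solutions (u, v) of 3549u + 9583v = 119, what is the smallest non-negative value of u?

910

Euclid: 9583 = 2·3549 + 2485; 3549 = 1·2485 + 1064; 2485 = 2·1064 + 357; 1064 = 2·357 + 350; 357 = 1·350 + 7; 350 = 50·7 + 0 → gcd = 7; 119 = 7·17.
Back-substitution yields 3549·(-27) + 9583·(10) = 7, so one solution is u = -27·17 = -459, v = 10·17 = 170.
Solutions in u differ by 9583/7 = 1369; the one in [0, 1369) is -459 mod 1369 = 910.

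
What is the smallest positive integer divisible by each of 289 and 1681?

485809

289 = 17²; 1681 = 41²
max exponents: 17² · 41² = 485809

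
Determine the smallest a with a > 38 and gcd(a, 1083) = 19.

Multiples of 19 above 38: 19·3, 19·4, … . Need the cofactor coprime to 1083/19 = 57.
Checking s = 3, 4, … the first with gcd(s, 57) = 1 is s = 4, giving 76.

76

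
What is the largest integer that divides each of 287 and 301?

Euclid: 301 = 1·287 + 14; 287 = 20·14 + 7; 14 = 2·7 + 0. Last nonzero remainder: 7.

7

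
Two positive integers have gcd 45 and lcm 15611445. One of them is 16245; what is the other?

Using uv = gcd(u,v)·lcm(u,v) = 45·15611445 = 702515025, we get v = 702515025/16245 = 43245.

43245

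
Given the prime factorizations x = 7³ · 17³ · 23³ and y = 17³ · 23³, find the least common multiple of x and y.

20503329553

max exponent per prime: 7³ · 17³ · 23³ = 20503329553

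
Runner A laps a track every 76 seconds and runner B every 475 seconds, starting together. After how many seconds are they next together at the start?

1900

76 = 2² · 19; 475 = 5² · 19
max exponents: 2² · 5² · 19 = 1900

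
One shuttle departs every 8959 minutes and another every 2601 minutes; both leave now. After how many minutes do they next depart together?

8959 = 17² · 31; 2601 = 3² · 17²
max exponents: 3² · 17² · 31 = 80631

80631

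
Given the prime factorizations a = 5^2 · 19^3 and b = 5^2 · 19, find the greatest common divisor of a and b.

475

min exponent per shared prime: 5^2 · 19 = 475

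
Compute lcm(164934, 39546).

362359998

gcd first: 164934 = 4·39546 + 6750; 39546 = 5·6750 + 5796; 6750 = 1·5796 + 954; 5796 = 6·954 + 72; 954 = 13·72 + 18; 72 = 4·18 + 0 → gcd = 18
lcm = 164934·39546/gcd = 6522479964/18 = 362359998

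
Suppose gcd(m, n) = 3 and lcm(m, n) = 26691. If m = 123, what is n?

651

Using mn = gcd(m,n)·lcm(m,n) = 3·26691 = 80073, we get n = 80073/123 = 651.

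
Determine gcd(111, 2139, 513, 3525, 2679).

111 = 3 · 37; 2139 = 3 · 23 · 31; 513 = 3³ · 19; 3525 = 3 · 5² · 47; 2679 = 3 · 19 · 47
gcd takes min exponent of each prime: 3 = 3

3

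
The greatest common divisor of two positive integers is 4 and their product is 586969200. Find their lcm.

Since gcd(p,q)·lcm(p,q) = pq, lcm = 586969200/4 = 146742300.

146742300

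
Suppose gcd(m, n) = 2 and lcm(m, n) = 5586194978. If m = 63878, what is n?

174902

Using mn = gcd(m,n)·lcm(m,n) = 2·5586194978 = 11172389956, we get n = 11172389956/63878 = 174902.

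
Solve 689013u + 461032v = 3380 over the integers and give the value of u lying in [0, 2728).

Euclid: 689013 = 1·461032 + 227981; 461032 = 2·227981 + 5070; 227981 = 44·5070 + 4901; 5070 = 1·4901 + 169; 4901 = 29·169 + 0 → gcd = 169; 3380 = 169·20.
Back-substitution yields 689013·(-91) + 461032·(136) = 169, so one solution is u = -91·20 = -1820, v = 136·20 = 2720.
Solutions in u differ by 461032/169 = 2728; the one in [0, 2728) is -1820 mod 2728 = 908.

908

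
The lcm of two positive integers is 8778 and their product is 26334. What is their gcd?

3

gcd·lcm = product, so gcd = 26334/8778 = 3.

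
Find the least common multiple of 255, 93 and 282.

743070

lcm(255, 93) = 255·93/gcd = 23715/3 = 7905
lcm(7905, 282) = 7905·282/gcd = 2229210/3 = 743070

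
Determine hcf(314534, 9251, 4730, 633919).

11

314534 = 2 · 11 · 17 · 29²; 9251 = 11 · 29²; 4730 = 2 · 5 · 11 · 43; 633919 = 11² · 13² · 31
gcd takes min exponent of each prime: 11 = 11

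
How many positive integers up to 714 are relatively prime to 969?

425

969 = 3·17·19. Inclusion–exclusion on these primes:
714 − ⌊714/3⌋ − ⌊714/17⌋ − ⌊714/19⌋ + ⌊714/51⌋ + ⌊714/57⌋ + ⌊714/323⌋ − ⌊714/969⌋ = 425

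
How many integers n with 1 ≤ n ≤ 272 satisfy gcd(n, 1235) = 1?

191

1235 = 5·13·19. Inclusion–exclusion on these primes:
272 − ⌊272/5⌋ − ⌊272/13⌋ − ⌊272/19⌋ + ⌊272/65⌋ + ⌊272/95⌋ + ⌊272/247⌋ − ⌊272/1235⌋ = 191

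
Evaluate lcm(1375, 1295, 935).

lcm(1375, 1295) = 1375·1295/gcd = 1780625/5 = 356125
lcm(356125, 935) = 356125·935/gcd = 332976875/55 = 6054125

6054125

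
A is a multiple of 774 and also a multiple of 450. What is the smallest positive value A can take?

gcd first: 774 = 1·450 + 324; 450 = 1·324 + 126; 324 = 2·126 + 72; 126 = 1·72 + 54; 72 = 1·54 + 18; 54 = 3·18 + 0 → gcd = 18
lcm = 774·450/gcd = 348300/18 = 19350

19350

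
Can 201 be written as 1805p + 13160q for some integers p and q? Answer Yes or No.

gcd(1805, 13160): 13160 = 7·1805 + 525; 1805 = 3·525 + 230; 525 = 2·230 + 65; 230 = 3·65 + 35; 65 = 1·35 + 30; 35 = 1·30 + 5; 30 = 6·5 + 0 → 5
5 does not divide 201, so a solution does not exist.

No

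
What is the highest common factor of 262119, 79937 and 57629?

gcd(262119, 79937): 262119 = 3·79937 + 22308; 79937 = 3·22308 + 13013; 22308 = 1·13013 + 9295; 13013 = 1·9295 + 3718; 9295 = 2·3718 + 1859; 3718 = 2·1859 + 0 → 1859
gcd(1859, 57629): 57629 = 31·1859 + 0 → 1859

1859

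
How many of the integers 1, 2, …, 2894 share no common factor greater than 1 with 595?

1869

Prime factors of 595: 5, 7, 17. Count integers ≤ 2894 divisible by none of them.
By inclusion–exclusion: 2894 − ⌊2894/5⌋ − ⌊2894/7⌋ − ⌊2894/17⌋ + ⌊2894/35⌋ + ⌊2894/85⌋ + ⌊2894/119⌋ − ⌊2894/595⌋ = 1869.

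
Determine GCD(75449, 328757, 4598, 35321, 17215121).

209

75449 = 11 · 19³; 328757 = 11³ · 13 · 19; 4598 = 2 · 11² · 19; 35321 = 11 · 13² · 19; 17215121 = 7² · 11 · 19 · 41²
gcd takes min exponent of each prime: 11 · 19 = 209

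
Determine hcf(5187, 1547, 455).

91

gcd(5187, 1547): 5187 = 3·1547 + 546; 1547 = 2·546 + 455; 546 = 1·455 + 91; 455 = 5·91 + 0 → 91
gcd(91, 455): 455 = 5·91 + 0 → 91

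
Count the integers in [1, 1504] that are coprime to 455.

Prime factors of 455: 5, 7, 13. Count integers ≤ 1504 divisible by none of them.
By inclusion–exclusion: 1504 − ⌊1504/5⌋ − ⌊1504/7⌋ − ⌊1504/13⌋ + ⌊1504/35⌋ + ⌊1504/65⌋ + ⌊1504/91⌋ − ⌊1504/455⌋ = 953.

953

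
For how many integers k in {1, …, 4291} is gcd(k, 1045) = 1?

1045 = 5·11·19. Inclusion–exclusion on these primes:
4291 − ⌊4291/5⌋ − ⌊4291/11⌋ − ⌊4291/19⌋ + ⌊4291/55⌋ + ⌊4291/95⌋ + ⌊4291/209⌋ − ⌊4291/1045⌋ = 2957

2957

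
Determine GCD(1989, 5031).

117

Euclid: 5031 = 2·1989 + 1053; 1989 = 1·1053 + 936; 1053 = 1·936 + 117; 936 = 8·117 + 0. Last nonzero remainder: 117.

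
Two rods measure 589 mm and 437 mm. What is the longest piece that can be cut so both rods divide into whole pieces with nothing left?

Euclid: 589 = 1·437 + 152; 437 = 2·152 + 133; 152 = 1·133 + 19; 133 = 7·19 + 0. Last nonzero remainder: 19.

19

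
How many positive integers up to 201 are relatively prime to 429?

429 = 3·11·13. Inclusion–exclusion on these primes:
201 − ⌊201/3⌋ − ⌊201/11⌋ − ⌊201/13⌋ + ⌊201/33⌋ + ⌊201/39⌋ + ⌊201/143⌋ − ⌊201/429⌋ = 113

113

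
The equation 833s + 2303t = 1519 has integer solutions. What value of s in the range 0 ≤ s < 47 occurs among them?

35

gcd(833, 2303) = 49 (Euclid: 2303 = 2·833 + 637; 833 = 1·637 + 196; 637 = 3·196 + 49; 196 = 4·49 + 0), and 49 | 1519.
Extended Euclid: 833·(-11) + 2303·(4) = 49. Scale by 31: s₀ = -341.
General solution s = s₀ + 47k; reducing mod 47 gives s = 35 (and t = -12).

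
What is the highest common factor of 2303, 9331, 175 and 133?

gcd(2303, 9331): 9331 = 4·2303 + 119; 2303 = 19·119 + 42; 119 = 2·42 + 35; 42 = 1·35 + 7; 35 = 5·7 + 0 → 7
gcd(7, 175): 175 = 25·7 + 0 → 7
gcd(7, 133): 133 = 19·7 + 0 → 7

7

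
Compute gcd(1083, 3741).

3

1083 = 3 · 19²
3741 = 3 · 29 · 43
Common: 3 = 3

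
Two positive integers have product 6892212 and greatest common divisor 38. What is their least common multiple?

For any two positive integers, gcd × lcm equals their product. Hence lcm = 6892212 / 38 = 181374.

181374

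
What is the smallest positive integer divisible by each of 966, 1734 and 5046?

966 = 2 · 3 · 7 · 23; 1734 = 2 · 3 · 17²; 5046 = 2 · 3 · 29²
lcm takes max exponent of each prime: 2 · 3 · 7 · 17² · 23 · 29² = 234785334

234785334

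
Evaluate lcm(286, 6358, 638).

lcm(286, 6358) = 286·6358/gcd = 1818388/22 = 82654
lcm(82654, 638) = 82654·638/gcd = 52733252/22 = 2396966

2396966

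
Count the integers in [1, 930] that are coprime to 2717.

740

2717 = 11·13·19. Inclusion–exclusion on these primes:
930 − ⌊930/11⌋ − ⌊930/13⌋ − ⌊930/19⌋ + ⌊930/143⌋ + ⌊930/209⌋ + ⌊930/247⌋ − ⌊930/2717⌋ = 740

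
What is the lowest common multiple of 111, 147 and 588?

111 = 3 · 37; 147 = 3 · 7²; 588 = 2² · 3 · 7²
lcm takes max exponent of each prime: 2² · 3 · 7² · 37 = 21756

21756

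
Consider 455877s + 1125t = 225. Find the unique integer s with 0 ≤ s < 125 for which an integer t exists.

Reduce mod 1125: 455877s ≡ 225 (mod 1125). With g = gcd(455877, 1125) = 9 dividing 225, divide through: 50653s ≡ 25 (mod 125).
Since gcd(50653, 125) = 1, s ≡ 25·(50653)⁻¹ ≡ 50 (mod 125). Smallest non-negative: 50.

50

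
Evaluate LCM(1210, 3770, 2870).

lcm(1210, 3770) = 1210·3770/gcd = 4561700/10 = 456170
lcm(456170, 2870) = 456170·2870/gcd = 1309207900/10 = 130920790

130920790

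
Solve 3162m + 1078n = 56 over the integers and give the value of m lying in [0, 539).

119

gcd(3162, 1078) = 2 (Euclid: 3162 = 2·1078 + 1006; 1078 = 1·1006 + 72; 1006 = 13·72 + 70; 72 = 1·70 + 2; 70 = 35·2 + 0), and 2 | 56.
Extended Euclid: 3162·(-15) + 1078·(44) = 2. Scale by 28: m₀ = -420.
General solution m = m₀ + 539t; reducing mod 539 gives m = 119 (and n = -349).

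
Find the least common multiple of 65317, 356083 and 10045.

65317 = 7² · 31 · 43; 356083 = 7² · 13² · 43; 10045 = 5 · 7² · 41
lcm takes max exponent of each prime: 5 · 7² · 13² · 31 · 41 · 43 = 2262907465

2262907465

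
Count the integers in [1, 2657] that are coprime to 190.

1007

Prime factors of 190: 2, 5, 19. Count integers ≤ 2657 divisible by none of them.
By inclusion–exclusion: 2657 − ⌊2657/2⌋ − ⌊2657/5⌋ − ⌊2657/19⌋ + ⌊2657/10⌋ + ⌊2657/38⌋ + ⌊2657/95⌋ − ⌊2657/190⌋ = 1007.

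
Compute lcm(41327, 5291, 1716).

lcm(41327, 5291) = 41327·5291/gcd = 218661157/143 = 1529099
lcm(1529099, 1716) = 1529099·1716/gcd = 2623933884/143 = 18349188

18349188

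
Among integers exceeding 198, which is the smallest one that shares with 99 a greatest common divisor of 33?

Multiples of 33 above 198: 33·7, 33·8, … . Need the cofactor coprime to 99/33 = 3.
Checking s = 7, 8, … the first with gcd(s, 3) = 1 is s = 7, giving 231.

231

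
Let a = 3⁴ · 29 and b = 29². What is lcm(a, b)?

max exponent per prime: 3⁴ · 29² = 68121

68121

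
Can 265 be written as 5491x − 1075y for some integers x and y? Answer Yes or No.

gcd(5491, 1075): 5491 = 5·1075 + 116; 1075 = 9·116 + 31; 116 = 3·31 + 23; 31 = 1·23 + 8; 23 = 2·8 + 7; 8 = 1·7 + 1; 7 = 7·1 + 0 → 1
1 divides 265, so a solution exists.

Yes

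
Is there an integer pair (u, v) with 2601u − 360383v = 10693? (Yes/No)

By Bézout, 2601u − 360383v = 10693 has integer solutions iff gcd(2601, 360383) | 10693.
Euclid: 360383 = 138·2601 + 1445; 2601 = 1·1445 + 1156; 1445 = 1·1156 + 289; 1156 = 4·289 + 0. gcd = 289; 10693 mod 289 = 0. Yes.

Yes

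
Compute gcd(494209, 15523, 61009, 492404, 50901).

gcd(494209, 15523): 494209 = 31·15523 + 12996; 15523 = 1·12996 + 2527; 12996 = 5·2527 + 361; 2527 = 7·361 + 0 → 361
gcd(361, 61009): 61009 = 169·361 + 0 → 361
gcd(361, 492404): 492404 = 1364·361 + 0 → 361
gcd(361, 50901): 50901 = 141·361 + 0 → 361

361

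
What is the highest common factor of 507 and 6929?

169

507 = 3 · 13²
6929 = 13² · 41
Common: 13² = 169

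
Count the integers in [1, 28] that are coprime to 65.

65 = 5·13. Inclusion–exclusion on these primes:
28 − ⌊28/5⌋ − ⌊28/13⌋ + ⌊28/65⌋ = 21

21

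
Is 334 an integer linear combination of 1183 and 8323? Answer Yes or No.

No

By Bézout, 1183s + 8323t = 334 has integer solutions iff gcd(1183, 8323) | 334.
Euclid: 8323 = 7·1183 + 42; 1183 = 28·42 + 7; 42 = 6·7 + 0. gcd = 7; 334 mod 7 = 5. No.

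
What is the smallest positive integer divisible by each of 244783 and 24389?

244783 = 7 · 11² · 17²; 24389 = 29³
max exponents: 7 · 11² · 17² · 29³ = 5970012587

5970012587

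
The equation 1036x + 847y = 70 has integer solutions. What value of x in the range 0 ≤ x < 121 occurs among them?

Euclid: 1036 = 1·847 + 189; 847 = 4·189 + 91; 189 = 2·91 + 7; 91 = 13·7 + 0 → gcd = 7; 70 = 7·10.
Back-substitution yields 1036·(9) + 847·(-11) = 7, so one solution is x = 9·10 = 90, y = -11·10 = -110.
Solutions in x differ by 847/7 = 121; the one in [0, 121) is 90 mod 121 = 90.

90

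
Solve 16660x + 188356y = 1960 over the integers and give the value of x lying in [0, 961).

Reduce mod 188356: 16660x ≡ 1960 (mod 188356). With g = gcd(16660, 188356) = 196 dividing 1960, divide through: 85x ≡ 10 (mod 961).
Since gcd(85, 961) = 1, x ≡ 10·(85)⁻¹ ≡ 735 (mod 961). Smallest non-negative: 735.

735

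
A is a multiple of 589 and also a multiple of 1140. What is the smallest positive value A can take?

35340

589 = 19 · 31; 1140 = 2² · 3 · 5 · 19
max exponents: 2² · 3 · 5 · 19 · 31 = 35340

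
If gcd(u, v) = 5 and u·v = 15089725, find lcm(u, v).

3017945

gcd·lcm = product, so lcm = 15089725/5 = 3017945.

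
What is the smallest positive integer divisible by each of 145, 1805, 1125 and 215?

145 = 5 · 29; 1805 = 5 · 19²; 1125 = 3² · 5³; 215 = 5 · 43
lcm takes max exponent of each prime: 3² · 5³ · 19² · 29 · 43 = 506437875

506437875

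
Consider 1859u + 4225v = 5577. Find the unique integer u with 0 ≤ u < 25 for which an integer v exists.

3

gcd(1859, 4225) = 169 (Euclid: 4225 = 2·1859 + 507; 1859 = 3·507 + 338; 507 = 1·338 + 169; 338 = 2·169 + 0), and 169 | 5577.
Extended Euclid: 1859·(-9) + 4225·(4) = 169. Scale by 33: u₀ = -297.
General solution u = u₀ + 25t; reducing mod 25 gives u = 3 (and v = 0).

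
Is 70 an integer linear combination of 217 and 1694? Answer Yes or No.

Yes

gcd(217, 1694): 1694 = 7·217 + 175; 217 = 1·175 + 42; 175 = 4·42 + 7; 42 = 6·7 + 0 → 7
7 divides 70, so a solution exists.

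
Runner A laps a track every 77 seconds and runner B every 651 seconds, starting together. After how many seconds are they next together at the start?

7161

gcd first: 651 = 8·77 + 35; 77 = 2·35 + 7; 35 = 5·7 + 0 → gcd = 7
lcm = 77·651/gcd = 50127/7 = 7161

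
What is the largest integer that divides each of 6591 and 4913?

1

Euclid: 6591 = 1·4913 + 1678; 4913 = 2·1678 + 1557; 1678 = 1·1557 + 121; 1557 = 12·121 + 105; 121 = 1·105 + 16; 105 = 6·16 + 9; 16 = 1·9 + 7; 9 = 1·7 + 2; 7 = 3·2 + 1; 2 = 2·1 + 0. Last nonzero remainder: 1.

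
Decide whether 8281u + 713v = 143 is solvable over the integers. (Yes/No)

gcd(8281, 713): 8281 = 11·713 + 438; 713 = 1·438 + 275; 438 = 1·275 + 163; 275 = 1·163 + 112; 163 = 1·112 + 51; 112 = 2·51 + 10; 51 = 5·10 + 1; 10 = 10·1 + 0 → 1
1 divides 143, so a solution exists.

Yes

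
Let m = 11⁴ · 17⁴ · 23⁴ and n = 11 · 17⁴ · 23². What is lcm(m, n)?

342198238957201

max exponent per prime: 11⁴ · 17⁴ · 23⁴ = 342198238957201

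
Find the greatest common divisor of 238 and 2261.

238 = 2 · 7 · 17
2261 = 7 · 17 · 19
Common: 7 · 17 = 119

119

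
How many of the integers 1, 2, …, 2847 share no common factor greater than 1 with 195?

195 = 3·5·13. Inclusion–exclusion on these primes:
2847 − ⌊2847/3⌋ − ⌊2847/5⌋ − ⌊2847/13⌋ + ⌊2847/15⌋ + ⌊2847/39⌋ + ⌊2847/65⌋ − ⌊2847/195⌋ = 1401

1401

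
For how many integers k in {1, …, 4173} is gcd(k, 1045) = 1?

2875

Prime factors of 1045: 5, 11, 19. Count integers ≤ 4173 divisible by none of them.
By inclusion–exclusion: 4173 − ⌊4173/5⌋ − ⌊4173/11⌋ − ⌊4173/19⌋ + ⌊4173/55⌋ + ⌊4173/95⌋ + ⌊4173/209⌋ − ⌊4173/1045⌋ = 2875.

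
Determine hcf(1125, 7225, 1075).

gcd(1125, 7225): 7225 = 6·1125 + 475; 1125 = 2·475 + 175; 475 = 2·175 + 125; 175 = 1·125 + 50; 125 = 2·50 + 25; 50 = 2·25 + 0 → 25
gcd(25, 1075): 1075 = 43·25 + 0 → 25

25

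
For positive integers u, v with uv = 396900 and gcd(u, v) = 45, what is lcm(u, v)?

For any two positive integers, gcd × lcm equals their product. Hence lcm = 396900 / 45 = 8820.

8820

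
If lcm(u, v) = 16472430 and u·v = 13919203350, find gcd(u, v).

gcd·lcm = product, so gcd = 13919203350/16472430 = 845.

845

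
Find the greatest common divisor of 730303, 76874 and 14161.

2023

730303 = 7 · 17² · 19²; 76874 = 2 · 7 · 17² · 19; 14161 = 7² · 17²
gcd takes min exponent of each prime: 7 · 17² = 2023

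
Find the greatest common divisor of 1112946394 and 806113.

Euclid: 1112946394 = 1380·806113 + 510454; 806113 = 1·510454 + 295659; 510454 = 1·295659 + 214795; 295659 = 1·214795 + 80864; 214795 = 2·80864 + 53067; 80864 = 1·53067 + 27797; 53067 = 1·27797 + 25270; 27797 = 1·25270 + 2527; 25270 = 10·2527 + 0. Last nonzero remainder: 2527.

2527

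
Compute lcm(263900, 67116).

632568300

263900 = 2² · 5² · 7 · 13 · 29; 67116 = 2² · 3 · 7 · 17 · 47
max exponents: 2² · 3 · 5² · 7 · 13 · 17 · 29 · 47 = 632568300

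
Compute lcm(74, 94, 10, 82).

712990

74 = 2 · 37; 94 = 2 · 47; 10 = 2 · 5; 82 = 2 · 41
lcm takes max exponent of each prime: 2 · 5 · 37 · 41 · 47 = 712990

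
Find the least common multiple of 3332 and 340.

16660

3332 = 2² · 7² · 17; 340 = 2² · 5 · 17
max exponents: 2² · 5 · 7² · 17 = 16660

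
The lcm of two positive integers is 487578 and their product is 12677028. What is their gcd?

26

From gcd × lcm = pq: gcd = 12677028 / 487578 = 26.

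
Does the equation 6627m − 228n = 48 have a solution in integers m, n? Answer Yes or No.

Yes

By Bézout, 6627m − 228n = 48 has integer solutions iff gcd(6627, 228) | 48.
Euclid: 6627 = 29·228 + 15; 228 = 15·15 + 3; 15 = 5·3 + 0. gcd = 3; 48 mod 3 = 0. Yes.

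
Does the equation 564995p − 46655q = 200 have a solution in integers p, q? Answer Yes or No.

By Bézout, 564995p − 46655q = 200 has integer solutions iff gcd(564995, 46655) | 200.
Euclid: 564995 = 12·46655 + 5135; 46655 = 9·5135 + 440; 5135 = 11·440 + 295; 440 = 1·295 + 145; 295 = 2·145 + 5; 145 = 29·5 + 0. gcd = 5; 200 mod 5 = 0. Yes.

Yes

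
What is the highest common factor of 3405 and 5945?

Euclid: 5945 = 1·3405 + 2540; 3405 = 1·2540 + 865; 2540 = 2·865 + 810; 865 = 1·810 + 55; 810 = 14·55 + 40; 55 = 1·40 + 15; 40 = 2·15 + 10; 15 = 1·10 + 5; 10 = 2·5 + 0. Last nonzero remainder: 5.

5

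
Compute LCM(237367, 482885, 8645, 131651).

237367 = 13 · 19 · 31²; 482885 = 5 · 13 · 17 · 19 · 23; 8645 = 5 · 7 · 13 · 19; 131651 = 13² · 19 · 41
lcm takes max exponent of each prime: 5 · 7 · 13² · 17 · 19 · 23 · 31² · 41 = 1731379821535

1731379821535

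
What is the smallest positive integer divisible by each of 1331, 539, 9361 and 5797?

lcm(1331, 539) = 1331·539/gcd = 717409/11 = 65219
lcm(65219, 9361) = 65219·9361/gcd = 610515059/11 = 55501369
lcm(55501369, 5797) = 55501369·5797/gcd = 321741436093/11 = 29249221463

29249221463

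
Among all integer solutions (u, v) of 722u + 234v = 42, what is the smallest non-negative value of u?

84

gcd(722, 234) = 2 (Euclid: 722 = 3·234 + 20; 234 = 11·20 + 14; 20 = 1·14 + 6; 14 = 2·6 + 2; 6 = 3·2 + 0), and 2 | 42.
Extended Euclid: 722·(-35) + 234·(108) = 2. Scale by 21: u₀ = -735.
General solution u = u₀ + 117t; reducing mod 117 gives u = 84 (and v = -259).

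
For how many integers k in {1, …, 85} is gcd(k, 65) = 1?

65 = 5·13. Inclusion–exclusion on these primes:
85 − ⌊85/5⌋ − ⌊85/13⌋ + ⌊85/65⌋ = 63

63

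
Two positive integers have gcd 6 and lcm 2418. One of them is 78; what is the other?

186

a·b = gcd·lcm = 6·2418 = 14508, so b = 14508/78 = 186.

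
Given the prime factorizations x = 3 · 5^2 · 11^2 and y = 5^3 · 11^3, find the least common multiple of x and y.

499125

max exponent per prime: 3 · 5^3 · 11^3 = 499125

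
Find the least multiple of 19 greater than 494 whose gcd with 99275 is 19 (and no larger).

Multiples of 19 above 494: 19·27, 19·28, … . Need the cofactor coprime to 99275/19 = 5225.
Checking s = 27, 28, … the first with gcd(s, 5225) = 1 is s = 27, giving 513.

513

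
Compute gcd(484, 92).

484 = 2² · 11²
92 = 2² · 23
Common: 2² = 4

4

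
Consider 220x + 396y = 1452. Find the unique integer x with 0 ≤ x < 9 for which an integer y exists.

Reduce mod 396: 220x ≡ 1452 (mod 396). With g = gcd(220, 396) = 44 dividing 1452, divide through: 5x ≡ 33 (mod 9).
Since gcd(5, 9) = 1, x ≡ 33·(5)⁻¹ ≡ 3 (mod 9). Smallest non-negative: 3.

3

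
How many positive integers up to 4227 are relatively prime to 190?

1602

Prime factors of 190: 2, 5, 19. Count integers ≤ 4227 divisible by none of them.
By inclusion–exclusion: 4227 − ⌊4227/2⌋ − ⌊4227/5⌋ − ⌊4227/19⌋ + ⌊4227/10⌋ + ⌊4227/38⌋ + ⌊4227/95⌋ − ⌊4227/190⌋ = 1602.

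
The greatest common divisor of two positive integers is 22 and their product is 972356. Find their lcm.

For any two positive integers, gcd × lcm equals their product. Hence lcm = 972356 / 22 = 44198.

44198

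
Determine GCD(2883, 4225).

Euclid: 4225 = 1·2883 + 1342; 2883 = 2·1342 + 199; 1342 = 6·199 + 148; 199 = 1·148 + 51; 148 = 2·51 + 46; 51 = 1·46 + 5; 46 = 9·5 + 1; 5 = 5·1 + 0. Last nonzero remainder: 1.

1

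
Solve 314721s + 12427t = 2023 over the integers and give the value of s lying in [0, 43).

Reduce mod 12427: 314721s ≡ 2023 (mod 12427). With g = gcd(314721, 12427) = 289 dividing 2023, divide through: 1089s ≡ 7 (mod 43).
Since gcd(1089, 43) = 1, s ≡ 7·(1089)⁻¹ ≡ 22 (mod 43). Smallest non-negative: 22.

22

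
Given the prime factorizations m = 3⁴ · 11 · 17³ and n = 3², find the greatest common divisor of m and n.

min exponent per shared prime: 3² = 9

9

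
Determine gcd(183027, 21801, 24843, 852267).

507

gcd(183027, 21801): 183027 = 8·21801 + 8619; 21801 = 2·8619 + 4563; 8619 = 1·4563 + 4056; 4563 = 1·4056 + 507; 4056 = 8·507 + 0 → 507
gcd(507, 24843): 24843 = 49·507 + 0 → 507
gcd(507, 852267): 852267 = 1681·507 + 0 → 507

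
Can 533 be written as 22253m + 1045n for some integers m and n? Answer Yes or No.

By Bézout, 22253m + 1045n = 533 has integer solutions iff gcd(22253, 1045) | 533.
Euclid: 22253 = 21·1045 + 308; 1045 = 3·308 + 121; 308 = 2·121 + 66; 121 = 1·66 + 55; 66 = 1·55 + 11; 55 = 5·11 + 0. gcd = 11; 533 mod 11 = 5. No.

No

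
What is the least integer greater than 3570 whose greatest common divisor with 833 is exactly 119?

Multiples of 119 above 3570: 119·31, 119·32, … . Need the cofactor coprime to 833/119 = 7.
Checking s = 31, 32, … the first with gcd(s, 7) = 1 is s = 31, giving 3689.

3689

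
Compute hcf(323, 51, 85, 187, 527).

17

323 = 17 · 19; 51 = 3 · 17; 85 = 5 · 17; 187 = 11 · 17; 527 = 17 · 31
gcd takes min exponent of each prime: 17 = 17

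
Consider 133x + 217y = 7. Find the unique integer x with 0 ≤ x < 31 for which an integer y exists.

Euclid: 217 = 1·133 + 84; 133 = 1·84 + 49; 84 = 1·49 + 35; 49 = 1·35 + 14; 35 = 2·14 + 7; 14 = 2·7 + 0 → gcd = 7; 7 = 7·1.
Back-substitution yields 133·(-13) + 217·(8) = 7, so one solution is x = -13·1 = -13, y = 8·1 = 8.
Solutions in x differ by 217/7 = 31; the one in [0, 31) is -13 mod 31 = 18.

18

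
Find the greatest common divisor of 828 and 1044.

36

Euclid: 1044 = 1·828 + 216; 828 = 3·216 + 180; 216 = 1·180 + 36; 180 = 5·36 + 0. Last nonzero remainder: 36.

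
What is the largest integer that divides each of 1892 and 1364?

44

1892 = 2² · 11 · 43
1364 = 2² · 11 · 31
Common: 2² · 11 = 44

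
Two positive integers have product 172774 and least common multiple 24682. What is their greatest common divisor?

7

From gcd × lcm = ab: gcd = 172774 / 24682 = 7.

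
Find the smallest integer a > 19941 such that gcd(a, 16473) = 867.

gcd(a, 16473) = 867 forces 867 | a; write a = 867s. Then gcd(867s, 867·19) = 867·gcd(s, 19), so need gcd(s, 19) = 1.
867s > 19941 gives s ≥ 24. The least s ≥ 24 coprime to 19 is 24, so a = 867·24 = 20808.

20808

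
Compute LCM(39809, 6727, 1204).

6580109228

lcm(39809, 6727) = 39809·6727/gcd = 267795143/7 = 38256449
lcm(38256449, 1204) = 38256449·1204/gcd = 46060764596/7 = 6580109228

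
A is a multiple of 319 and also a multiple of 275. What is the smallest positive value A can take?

7975

gcd first: 319 = 1·275 + 44; 275 = 6·44 + 11; 44 = 4·11 + 0 → gcd = 11
lcm = 319·275/gcd = 87725/11 = 7975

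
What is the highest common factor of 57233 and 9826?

Euclid: 57233 = 5·9826 + 8103; 9826 = 1·8103 + 1723; 8103 = 4·1723 + 1211; 1723 = 1·1211 + 512; 1211 = 2·512 + 187; 512 = 2·187 + 138; 187 = 1·138 + 49; 138 = 2·49 + 40; 49 = 1·40 + 9; 40 = 4·9 + 4; 9 = 2·4 + 1; 4 = 4·1 + 0. Last nonzero remainder: 1.

1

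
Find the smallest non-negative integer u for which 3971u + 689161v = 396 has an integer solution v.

gcd(3971, 689161) = 11 (Euclid: 689161 = 173·3971 + 2178; 3971 = 1·2178 + 1793; 2178 = 1·1793 + 385; 1793 = 4·385 + 253; 385 = 1·253 + 132; 253 = 1·132 + 121; 132 = 1·121 + 11; 121 = 11·11 + 0), and 11 | 396.
Extended Euclid: 3971·(-5380) + 689161·(31) = 11. Scale by 36: u₀ = -193680.
General solution u = u₀ + 62651t; reducing mod 62651 gives u = 56924 (and v = -328).

56924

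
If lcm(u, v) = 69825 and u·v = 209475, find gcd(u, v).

3

From gcd × lcm = uv: gcd = 209475 / 69825 = 3.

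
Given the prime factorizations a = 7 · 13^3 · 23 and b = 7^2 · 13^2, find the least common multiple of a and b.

max exponent per prime: 7^2 · 13^3 · 23 = 2476019

2476019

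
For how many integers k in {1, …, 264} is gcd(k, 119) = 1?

119 = 7·17. Inclusion–exclusion on these primes:
264 − ⌊264/7⌋ − ⌊264/17⌋ + ⌊264/119⌋ = 214

214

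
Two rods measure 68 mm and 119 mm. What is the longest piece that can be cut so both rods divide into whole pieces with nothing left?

Euclid: 119 = 1·68 + 51; 68 = 1·51 + 17; 51 = 3·17 + 0. Last nonzero remainder: 17.

17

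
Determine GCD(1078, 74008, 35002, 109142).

22

1078 = 2 · 7² · 11; 74008 = 2³ · 11 · 29²; 35002 = 2 · 11 · 37 · 43; 109142 = 2 · 11³ · 41
gcd takes min exponent of each prime: 2 · 11 = 22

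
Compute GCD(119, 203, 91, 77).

119 = 7 · 17; 203 = 7 · 29; 91 = 7 · 13; 77 = 7 · 11
gcd takes min exponent of each prime: 7 = 7

7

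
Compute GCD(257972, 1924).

52

Euclid: 257972 = 134·1924 + 156; 1924 = 12·156 + 52; 156 = 3·52 + 0. Last nonzero remainder: 52.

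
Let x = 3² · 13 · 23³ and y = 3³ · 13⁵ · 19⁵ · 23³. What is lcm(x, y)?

max exponent per prime: 3³ · 13⁵ · 19⁵ · 23³ = 302017451467333563

302017451467333563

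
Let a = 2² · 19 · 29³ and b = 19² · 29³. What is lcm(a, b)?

35217716

max exponent per prime: 2² · 19² · 29³ = 35217716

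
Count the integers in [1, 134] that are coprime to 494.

58

494 = 2·13·19. Inclusion–exclusion on these primes:
134 − ⌊134/2⌋ − ⌊134/13⌋ − ⌊134/19⌋ + ⌊134/26⌋ + ⌊134/38⌋ + ⌊134/247⌋ − ⌊134/494⌋ = 58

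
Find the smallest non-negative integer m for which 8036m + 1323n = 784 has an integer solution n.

8

Reduce mod 1323: 8036m ≡ 784 (mod 1323). With g = gcd(8036, 1323) = 49 dividing 784, divide through: 164m ≡ 16 (mod 27).
Since gcd(164, 27) = 1, m ≡ 16·(164)⁻¹ ≡ 8 (mod 27). Smallest non-negative: 8.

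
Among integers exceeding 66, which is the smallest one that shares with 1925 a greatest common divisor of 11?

1925 = 11·175. Any t with gcd(t, 1925) = 11 is a multiple of 11, say 11s, with s coprime to 175.
Need s > 66/11, so s ≥ 7. First s ≥ 7 with gcd(s, 175) = 1 is s = 8. Thus t = 11·8 = 88.

88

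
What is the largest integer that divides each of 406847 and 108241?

49

Euclid: 406847 = 3·108241 + 82124; 108241 = 1·82124 + 26117; 82124 = 3·26117 + 3773; 26117 = 6·3773 + 3479; 3773 = 1·3479 + 294; 3479 = 11·294 + 245; 294 = 1·245 + 49; 245 = 5·49 + 0. Last nonzero remainder: 49.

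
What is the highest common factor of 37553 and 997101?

17

Euclid: 997101 = 26·37553 + 20723; 37553 = 1·20723 + 16830; 20723 = 1·16830 + 3893; 16830 = 4·3893 + 1258; 3893 = 3·1258 + 119; 1258 = 10·119 + 68; 119 = 1·68 + 51; 68 = 1·51 + 17; 51 = 3·17 + 0. Last nonzero remainder: 17.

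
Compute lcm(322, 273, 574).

514878

322 = 2 · 7 · 23; 273 = 3 · 7 · 13; 574 = 2 · 7 · 41
lcm takes max exponent of each prime: 2 · 3 · 7 · 13 · 23 · 41 = 514878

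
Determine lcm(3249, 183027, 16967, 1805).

lcm(3249, 183027) = 3249·183027/gcd = 594654723/1083 = 549081
lcm(549081, 16967) = 549081·16967/gcd = 9316257327/361 = 25806807
lcm(25806807, 1805) = 25806807·1805/gcd = 46581286635/361 = 129034035

129034035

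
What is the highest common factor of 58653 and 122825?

1

58653 = 3² · 7³ · 19
122825 = 5² · 17³
Common: 1 = 1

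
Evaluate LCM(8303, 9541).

8303 = 19² · 23; 9541 = 7 · 29 · 47
max exponents: 7 · 19² · 23 · 29 · 47 = 79218923

79218923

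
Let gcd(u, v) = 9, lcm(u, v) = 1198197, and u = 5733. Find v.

1881

Using uv = gcd(u,v)·lcm(u,v) = 9·1198197 = 10783773, we get v = 10783773/5733 = 1881.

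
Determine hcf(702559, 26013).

13

702559 = 11 · 13 · 17³
26013 = 3 · 13 · 23 · 29
Common: 13 = 13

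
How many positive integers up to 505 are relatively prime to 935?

Prime factors of 935: 5, 11, 17. Count integers ≤ 505 divisible by none of them.
By inclusion–exclusion: 505 − ⌊505/5⌋ − ⌊505/11⌋ − ⌊505/17⌋ + ⌊505/55⌋ + ⌊505/85⌋ + ⌊505/187⌋ − ⌊505/935⌋ = 346.

346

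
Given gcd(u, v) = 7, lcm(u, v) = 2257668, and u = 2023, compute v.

u·v = gcd·lcm = 7·2257668 = 15803676, so v = 15803676/2023 = 7812.

7812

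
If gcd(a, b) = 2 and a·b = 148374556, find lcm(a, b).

74187278

Since gcd(a,b)·lcm(a,b) = ab, lcm = 148374556/2 = 74187278.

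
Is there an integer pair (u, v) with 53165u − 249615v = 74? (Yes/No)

No

gcd(53165, 249615): 249615 = 4·53165 + 36955; 53165 = 1·36955 + 16210; 36955 = 2·16210 + 4535; 16210 = 3·4535 + 2605; 4535 = 1·2605 + 1930; 2605 = 1·1930 + 675; 1930 = 2·675 + 580; 675 = 1·580 + 95; 580 = 6·95 + 10; 95 = 9·10 + 5; 10 = 2·5 + 0 → 5
5 does not divide 74, so a solution does not exist.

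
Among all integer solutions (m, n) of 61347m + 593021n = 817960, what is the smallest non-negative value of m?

23

Euclid: 593021 = 9·61347 + 40898; 61347 = 1·40898 + 20449; 40898 = 2·20449 + 0 → gcd = 20449; 817960 = 20449·40.
Back-substitution yields 61347·(10) + 593021·(-1) = 20449, so one solution is m = 10·40 = 400, n = -1·40 = -40.
Solutions in m differ by 593021/20449 = 29; the one in [0, 29) is 400 mod 29 = 23.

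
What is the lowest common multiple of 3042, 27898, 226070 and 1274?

3042 = 2 · 3² · 13²; 27898 = 2 · 13 · 29 · 37; 226070 = 2 · 5 · 13 · 37 · 47; 1274 = 2 · 7² · 13
lcm takes max exponent of each prime: 2 · 3² · 5 · 7² · 13² · 29 · 37 · 47 = 37585719990

37585719990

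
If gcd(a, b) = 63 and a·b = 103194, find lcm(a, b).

1638

Since gcd(a,b)·lcm(a,b) = ab, lcm = 103194/63 = 1638.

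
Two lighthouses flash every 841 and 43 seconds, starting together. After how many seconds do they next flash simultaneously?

36163

841 = 29²; 43 = 43
max exponents: 29² · 43 = 36163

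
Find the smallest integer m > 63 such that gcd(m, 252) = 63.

gcd(m, 252) = 63 forces 63 | m; write m = 63s. Then gcd(63s, 63·4) = 63·gcd(s, 4), so need gcd(s, 4) = 1.
63s > 63 gives s ≥ 2. The least s ≥ 2 coprime to 4 is 3, so m = 63·3 = 189.

189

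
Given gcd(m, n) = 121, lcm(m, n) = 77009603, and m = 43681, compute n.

213323

Using mn = gcd(m,n)·lcm(m,n) = 121·77009603 = 9318161963, we get n = 9318161963/43681 = 213323.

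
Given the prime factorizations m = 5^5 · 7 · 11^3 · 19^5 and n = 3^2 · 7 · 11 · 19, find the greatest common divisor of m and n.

min exponent per shared prime: 7 · 11 · 19 = 1463

1463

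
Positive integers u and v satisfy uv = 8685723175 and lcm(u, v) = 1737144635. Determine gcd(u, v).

5

From gcd × lcm = uv: gcd = 8685723175 / 1737144635 = 5.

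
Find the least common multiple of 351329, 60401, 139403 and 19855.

6433707042565

351329 = 11 · 19 · 41²; 60401 = 11 · 17² · 19; 139403 = 11 · 19 · 23 · 29; 19855 = 5 · 11 · 19²
lcm takes max exponent of each prime: 5 · 11 · 17² · 19² · 23 · 29 · 41² = 6433707042565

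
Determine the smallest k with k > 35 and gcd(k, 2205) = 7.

56

gcd(k, 2205) = 7 forces 7 | k; write k = 7s. Then gcd(7s, 7·315) = 7·gcd(s, 315), so need gcd(s, 315) = 1.
7s > 35 gives s ≥ 6. The least s ≥ 6 coprime to 315 is 8, so k = 7·8 = 56.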